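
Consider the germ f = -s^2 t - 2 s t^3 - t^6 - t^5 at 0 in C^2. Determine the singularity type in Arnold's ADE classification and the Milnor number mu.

The Hessian of f at 0 is [[0, 0], [0, 0]] with rank 0, so corank 2. A Groebner basis of the Jacobian ideal J(f) in C{s,t} is {s^3, s^2*t + s^2/6 + s*t^2/6, s*t + t^3}; counting standard monomials gives mu = 7. Corank 2; j^3 = -s^2*t has shape L^2 M (L != M), so D-series; mu = 7 gives D_7.

Type D7, Milnor number mu = 7.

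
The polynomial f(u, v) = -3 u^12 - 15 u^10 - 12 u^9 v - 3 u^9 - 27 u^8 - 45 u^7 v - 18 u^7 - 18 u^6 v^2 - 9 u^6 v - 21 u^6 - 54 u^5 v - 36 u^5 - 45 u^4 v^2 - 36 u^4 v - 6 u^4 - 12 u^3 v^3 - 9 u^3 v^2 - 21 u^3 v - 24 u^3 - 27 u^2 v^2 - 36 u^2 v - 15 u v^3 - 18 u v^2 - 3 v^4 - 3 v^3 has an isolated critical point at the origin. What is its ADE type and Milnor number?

Type E_{7}, Milnor number mu = 7.

The Hessian of f at 0 is [[0, 0], [0, 0]] with rank 0, so corank 2. A Groebner basis of the Jacobian ideal J(f) in C{u,v} is {768*u^2 + 768*u*v + v^4 + 8*v^3 + 192*v^2, u^3 + 36*u^2 + 36*u*v + v^3/2 + 9*v^2, u^2*v - 40*u^2 - 40*u*v - 2*v^3/3 - 10*v^2, 32*u^2 + u*v^2 + 32*u*v + 5*v^3/6 + 8*v^2}; counting standard monomials gives mu = 7. Corank 2; j^3 = -3*(2*u + v)^3 is a perfect cube, so E-series; the 4-jet and mu = 7 give E_7.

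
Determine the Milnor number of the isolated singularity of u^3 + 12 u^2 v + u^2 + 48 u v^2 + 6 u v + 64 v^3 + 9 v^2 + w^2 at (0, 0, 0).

The Hessian of f at 0 is [[2, 6, 0], [6, 18, 0], [0, 0, 2]] with rank 2, so corank 1. A Groebner basis of the Jacobian ideal J(f) in C{u,v,w} is {v^2, u + 3*v, w}; counting standard monomials gives mu = 2. Corank 1: A-series; mu = 2 gives A_2.

2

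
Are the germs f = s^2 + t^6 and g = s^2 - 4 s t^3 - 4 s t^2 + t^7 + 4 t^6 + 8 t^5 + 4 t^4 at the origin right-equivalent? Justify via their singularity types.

The Hessian of f at 0 is [[2, 0], [0, 0]] with rank 1, so corank 1. A Groebner basis of the Jacobian ideal J(f) in C{s,t} is {t^5, s}; counting standard monomials gives mu = 5. Corank 1: A-series; mu = 5 gives A_5. The Hessian of g at 0 is [[2, 0], [0, 0]] with rank 1, so corank 1. A Groebner basis of the Jacobian ideal J(g) in C{s,t} is {s^3, s^2*t - s^2/2 + s*t - s + 2*t^2, -s^2/4 + s*t^2 - s*t/2 + s/2 - t^2, -s/2 + t^3 + t^2}; counting standard monomials gives mu = 6. Corank 1: A-series; mu = 6 gives A_6. f is A_5 but g is A_6, hence not right-equivalent.

No.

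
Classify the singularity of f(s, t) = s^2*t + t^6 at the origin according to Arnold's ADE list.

The Hessian of f at 0 is [[0, 0], [0, 0]] with rank 0, so corank 2. A Groebner basis of the Jacobian ideal J(f) in C{s,t} is {s^2/6 + t^5, s^3, s*t}; counting standard monomials gives mu = 7. Corank 2; j^3 = s^2*t has shape L^2 M (L != M), so D-series; mu = 7 gives D_7.

D7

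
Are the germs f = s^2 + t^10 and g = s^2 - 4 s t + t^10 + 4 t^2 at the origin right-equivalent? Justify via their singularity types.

Yes.

The Hessian of f at 0 has rank 1. Corank 1: A-series; mu = 9 gives A_9. The Hessian of g at 0 has rank 1. Corank 1: A-series; mu = 9 gives A_9. Both have type A_9, hence right-equivalent.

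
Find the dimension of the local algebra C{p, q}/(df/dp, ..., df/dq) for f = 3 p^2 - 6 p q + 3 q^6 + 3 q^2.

5

The Hessian of f at 0 has rank 1. Corank 1: A-series; mu = 5 gives A_5.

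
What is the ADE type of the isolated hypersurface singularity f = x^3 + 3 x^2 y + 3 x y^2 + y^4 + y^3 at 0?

E_6

The Hessian of f at 0 is [[0, 0], [0, 0]] with rank 0, so corank 2. A Groebner basis of the Jacobian ideal J(f) in C{x,y} is {y^3, x^2 + 2*x*y + y^2}; counting standard monomials gives mu = 6. Corank 2; j^3 = (x + y)^3 is a perfect cube, so E-series; the 4-jet and mu = 6 give E_6.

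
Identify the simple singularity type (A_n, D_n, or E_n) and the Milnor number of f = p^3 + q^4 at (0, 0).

Type E6, Milnor number mu = 6.

The Hessian of f at 0 has rank 0. Corank 2; j^3 = p^3 is a perfect cube, so E-series; the 4-jet and mu = 6 give E_6.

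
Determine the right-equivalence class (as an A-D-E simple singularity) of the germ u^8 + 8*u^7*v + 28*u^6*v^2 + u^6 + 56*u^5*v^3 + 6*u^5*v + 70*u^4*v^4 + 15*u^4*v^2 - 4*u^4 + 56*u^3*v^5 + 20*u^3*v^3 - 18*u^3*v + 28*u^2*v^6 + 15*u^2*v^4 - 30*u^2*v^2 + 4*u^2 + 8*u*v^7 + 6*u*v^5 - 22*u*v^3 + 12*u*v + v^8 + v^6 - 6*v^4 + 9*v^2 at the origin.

A7

The Hessian of f at 0 has rank 1. Corank 1: A-series; mu = 7 gives A_7.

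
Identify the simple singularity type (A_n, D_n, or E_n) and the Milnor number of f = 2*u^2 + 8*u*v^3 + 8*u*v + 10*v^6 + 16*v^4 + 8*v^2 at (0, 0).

The Hessian of f at 0 has rank 1. Corank 1: A-series; mu = 5 gives A_5.

Type A5, Milnor number mu = 5.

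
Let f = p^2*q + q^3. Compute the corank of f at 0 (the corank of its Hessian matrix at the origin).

2

Hessian at 0 has rank 0.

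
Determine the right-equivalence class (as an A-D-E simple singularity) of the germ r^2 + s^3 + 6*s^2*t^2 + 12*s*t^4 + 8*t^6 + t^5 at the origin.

E_8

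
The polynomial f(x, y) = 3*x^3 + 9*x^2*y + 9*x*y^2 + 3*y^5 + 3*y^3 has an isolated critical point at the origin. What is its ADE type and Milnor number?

Type E_{8}, Milnor number mu = 8.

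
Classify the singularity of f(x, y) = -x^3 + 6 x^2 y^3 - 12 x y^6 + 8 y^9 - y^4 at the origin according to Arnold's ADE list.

The Hessian of f at 0 has rank 0. Corank 2; j^3 = -x^3 is a perfect cube, so E-series; the 4-jet and mu = 6 give E_6.

E_6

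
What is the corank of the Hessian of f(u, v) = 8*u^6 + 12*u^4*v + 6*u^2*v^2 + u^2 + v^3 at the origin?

1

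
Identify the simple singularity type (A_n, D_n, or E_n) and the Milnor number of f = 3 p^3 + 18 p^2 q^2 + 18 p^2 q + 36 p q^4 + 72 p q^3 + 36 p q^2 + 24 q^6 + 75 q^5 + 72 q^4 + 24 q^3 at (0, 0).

Type E_8, Milnor number mu = 8.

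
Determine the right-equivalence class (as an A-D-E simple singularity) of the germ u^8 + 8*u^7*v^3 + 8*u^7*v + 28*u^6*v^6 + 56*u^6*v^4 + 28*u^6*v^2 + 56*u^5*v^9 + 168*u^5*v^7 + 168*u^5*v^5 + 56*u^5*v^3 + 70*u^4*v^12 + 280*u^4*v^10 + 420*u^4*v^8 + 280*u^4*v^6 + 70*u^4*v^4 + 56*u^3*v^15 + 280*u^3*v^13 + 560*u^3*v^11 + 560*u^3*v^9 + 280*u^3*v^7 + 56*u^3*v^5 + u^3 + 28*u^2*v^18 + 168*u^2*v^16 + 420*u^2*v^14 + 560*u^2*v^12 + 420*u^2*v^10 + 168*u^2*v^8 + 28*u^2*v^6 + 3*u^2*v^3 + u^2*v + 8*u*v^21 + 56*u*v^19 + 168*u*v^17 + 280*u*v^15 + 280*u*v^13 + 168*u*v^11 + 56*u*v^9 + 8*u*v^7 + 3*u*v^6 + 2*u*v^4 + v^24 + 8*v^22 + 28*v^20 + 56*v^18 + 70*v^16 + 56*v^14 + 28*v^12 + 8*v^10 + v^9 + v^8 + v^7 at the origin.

The Hessian of f at 0 has rank 0. Corank 2; j^3 = u^2*(u + v) has shape L^2 M (L != M), so D-series; mu = 9 gives D_9.

D_9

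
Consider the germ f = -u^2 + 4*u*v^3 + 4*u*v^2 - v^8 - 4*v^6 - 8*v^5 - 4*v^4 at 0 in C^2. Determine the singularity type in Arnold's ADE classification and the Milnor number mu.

Type A_{7}, Milnor number mu = 7.

The Hessian of f at 0 has rank 1. Corank 1: A-series; mu = 7 gives A_7.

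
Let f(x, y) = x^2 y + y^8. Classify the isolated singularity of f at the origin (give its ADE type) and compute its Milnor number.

Type D_9, Milnor number mu = 9.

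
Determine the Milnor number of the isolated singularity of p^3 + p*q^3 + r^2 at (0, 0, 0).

The Hessian of f at 0 has rank 1. Corank 2; j^3 = p^3 is a perfect cube, so E-series; the 4-jet and mu = 7 give E_7.

7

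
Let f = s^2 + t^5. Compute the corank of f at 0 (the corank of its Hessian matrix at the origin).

1

The Hessian at 0 is [[2, 0], [0, 0]] of rank 1; hence corank 1.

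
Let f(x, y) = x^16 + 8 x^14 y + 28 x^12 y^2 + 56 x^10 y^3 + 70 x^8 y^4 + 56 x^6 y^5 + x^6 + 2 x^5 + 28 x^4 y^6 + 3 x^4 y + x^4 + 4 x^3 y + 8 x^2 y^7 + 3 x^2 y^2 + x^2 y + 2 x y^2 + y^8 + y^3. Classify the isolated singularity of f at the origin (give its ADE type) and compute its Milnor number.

Type D9, Milnor number mu = 9.

The Hessian of f at 0 is [[0, 0], [0, 0]] with rank 0, so corank 2. A Groebner basis of the Jacobian ideal J(f) in C{x,y} is {x^4 + x^3 - x*y - y^2, -7*x^3/8 + x^2/8 + x*y^3 - 6*x*y^2 + 33*x*y/8 - 3*y^3 + 4*y^2, 5*x^3/2 - x^2/2 + 14*x*y^2 - 23*x*y/2 + y^4 + 6*y^3 - 11*y^2, x^2*y + x*y + y^2}; counting standard monomials gives mu = 9. Corank 2; j^3 = y*(x + y)^2 has shape L^2 M (L != M), so D-series; mu = 9 gives D_9.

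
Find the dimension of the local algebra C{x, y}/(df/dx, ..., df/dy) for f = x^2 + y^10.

The Hessian of f at 0 has rank 1. Corank 1: A-series; mu = 9 gives A_9.

9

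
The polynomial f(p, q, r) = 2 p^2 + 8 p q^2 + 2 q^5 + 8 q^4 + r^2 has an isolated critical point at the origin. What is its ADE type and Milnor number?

The Hessian of f at 0 is [[4, 0, 0], [0, 0, 0], [0, 0, 2]] with rank 2, so corank 1. A Groebner basis of the Jacobian ideal J(f) in C{p,q,r} is {p^2, p/2 + q^2, r}; counting standard monomials gives mu = 4. Corank 1: A-series; mu = 4 gives A_4.

Type A4, Milnor number mu = 4.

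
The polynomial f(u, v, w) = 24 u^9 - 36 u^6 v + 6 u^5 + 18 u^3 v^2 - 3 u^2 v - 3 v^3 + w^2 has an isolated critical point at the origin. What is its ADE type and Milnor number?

Type D_4, Milnor number mu = 4.

The Hessian of f at 0 has rank 1. Corank 2; j^3 = -3*v*(u^2 + v^2) splits into three distinct lines over C (the quadratic factor has nonzero discriminant), so D_4.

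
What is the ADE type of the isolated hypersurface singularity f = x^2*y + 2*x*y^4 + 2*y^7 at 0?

D_{8}

The Hessian of f at 0 is [[0, 0], [0, 0]] with rank 0, so corank 2. A Groebner basis of the Jacobian ideal J(f) in C{x,y} is {-x^2/6 + x*y^3, x*y + y^4, x^3, x^2*y}; counting standard monomials gives mu = 8. Corank 2; j^3 = x^2*y has shape L^2 M (L != M), so D-series; mu = 8 gives D_8.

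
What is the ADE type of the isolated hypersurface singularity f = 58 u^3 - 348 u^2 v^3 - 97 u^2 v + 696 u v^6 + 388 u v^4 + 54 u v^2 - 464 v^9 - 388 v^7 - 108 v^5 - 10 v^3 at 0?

The Hessian of f at 0 has rank 0. Corank 2; j^3 = (2*u - v)*(29*u^2 - 34*u*v + 10*v^2) splits into three distinct lines over C (the quadratic factor has nonzero discriminant), so D_4.

D_4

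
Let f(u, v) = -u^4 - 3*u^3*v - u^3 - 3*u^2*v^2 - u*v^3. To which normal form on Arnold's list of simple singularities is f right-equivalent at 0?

E_7

The Hessian of f at 0 has rank 0. Corank 2; j^3 = -u^3 is a perfect cube, so E-series; the 4-jet and mu = 7 give E_7.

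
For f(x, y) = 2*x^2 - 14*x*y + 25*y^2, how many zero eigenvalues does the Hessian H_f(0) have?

0

The Hessian at 0 is [[4, -14], [-14, 50]] of rank 2; hence corank 0.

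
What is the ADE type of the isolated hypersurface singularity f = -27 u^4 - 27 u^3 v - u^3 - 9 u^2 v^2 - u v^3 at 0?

The Hessian of f at 0 has rank 0. Corank 2; j^3 = -u^3 is a perfect cube, so E-series; the 4-jet and mu = 7 give E_7.

E_7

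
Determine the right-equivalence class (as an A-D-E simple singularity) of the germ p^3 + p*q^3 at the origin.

E_{7}

The Hessian of f at 0 has rank 0. Corank 2; j^3 = p^3 is a perfect cube, so E-series; the 4-jet and mu = 7 give E_7.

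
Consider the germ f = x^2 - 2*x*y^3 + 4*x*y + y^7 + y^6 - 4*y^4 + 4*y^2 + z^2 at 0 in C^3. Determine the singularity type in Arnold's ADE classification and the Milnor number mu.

Type A6, Milnor number mu = 6.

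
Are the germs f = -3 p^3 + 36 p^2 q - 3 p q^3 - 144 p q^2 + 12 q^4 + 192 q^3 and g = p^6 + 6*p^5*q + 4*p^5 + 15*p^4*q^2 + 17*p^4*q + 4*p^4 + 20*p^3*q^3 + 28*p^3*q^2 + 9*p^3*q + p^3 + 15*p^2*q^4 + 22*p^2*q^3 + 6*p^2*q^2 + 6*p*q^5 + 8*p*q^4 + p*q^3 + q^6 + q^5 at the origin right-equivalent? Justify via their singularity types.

The Hessian of f at 0 has rank 0. Corank 2; j^3 = -3*(p - 4*q)^3 is a perfect cube, so E-series; the 4-jet and mu = 7 give E_7. The Hessian of g at 0 has rank 0. Corank 2; j^3 = p^3 is a perfect cube, so E-series; the 4-jet and mu = 7 give E_7. Both have type E_7, hence right-equivalent.

Yes.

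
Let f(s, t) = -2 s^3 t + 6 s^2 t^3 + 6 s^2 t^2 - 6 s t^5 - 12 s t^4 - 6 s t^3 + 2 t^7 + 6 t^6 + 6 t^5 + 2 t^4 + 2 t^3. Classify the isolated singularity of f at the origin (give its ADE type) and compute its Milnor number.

Type E_7, Milnor number mu = 7.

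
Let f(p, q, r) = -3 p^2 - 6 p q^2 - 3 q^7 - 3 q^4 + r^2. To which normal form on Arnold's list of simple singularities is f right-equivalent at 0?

The Hessian of f at 0 has rank 2. Corank 1: A-series; mu = 6 gives A_6.

A_6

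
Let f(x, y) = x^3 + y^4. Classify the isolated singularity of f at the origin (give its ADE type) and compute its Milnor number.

The Hessian of f at 0 has rank 0. Corank 2; j^3 = x^3 is a perfect cube, so E-series; the 4-jet and mu = 6 give E_6.

Type E_6, Milnor number mu = 6.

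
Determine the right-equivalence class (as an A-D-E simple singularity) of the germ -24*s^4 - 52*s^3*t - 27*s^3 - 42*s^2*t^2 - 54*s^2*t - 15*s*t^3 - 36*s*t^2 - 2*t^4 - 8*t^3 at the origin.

E7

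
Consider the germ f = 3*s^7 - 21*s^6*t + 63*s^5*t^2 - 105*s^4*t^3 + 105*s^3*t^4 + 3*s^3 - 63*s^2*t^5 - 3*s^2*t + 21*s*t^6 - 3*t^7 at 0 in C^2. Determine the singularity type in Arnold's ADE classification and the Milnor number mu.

The Hessian of f at 0 has rank 0. Corank 2; j^3 = 3*s^2*(s - t) has shape L^2 M (L != M), so D-series; mu = 8 gives D_8.

Type D_8, Milnor number mu = 8.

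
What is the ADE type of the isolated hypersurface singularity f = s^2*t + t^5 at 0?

The Hessian of f at 0 is [[0, 0], [0, 0]] with rank 0, so corank 2. A Groebner basis of the Jacobian ideal J(f) in C{s,t} is {s^2/5 + t^4, s^3, s*t}; counting standard monomials gives mu = 6. Corank 2; j^3 = s^2*t has shape L^2 M (L != M), so D-series; mu = 6 gives D_6.

D6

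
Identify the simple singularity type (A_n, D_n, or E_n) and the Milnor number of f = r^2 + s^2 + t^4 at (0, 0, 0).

Type A_3, Milnor number mu = 3.

The Hessian of f at 0 is [[2, 0, 0], [0, 0, 0], [0, 0, 2]] with rank 2, so corank 1. A Groebner basis of the Jacobian ideal J(f) in C{s,t,r} is {t^3, s, r}; counting standard monomials gives mu = 3. Corank 1: A-series; mu = 3 gives A_3.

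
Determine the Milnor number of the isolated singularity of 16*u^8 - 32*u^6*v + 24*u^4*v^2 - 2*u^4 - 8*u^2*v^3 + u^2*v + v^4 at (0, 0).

5

The Hessian of f at 0 is [[0, 0], [0, 0]] with rank 0, so corank 2. A Groebner basis of the Jacobian ideal J(f) in C{u,v} is {u^3, u^2/4 + v^3, u*v}; counting standard monomials gives mu = 5. Corank 2; j^3 = u^2*v has shape L^2 M (L != M), so D-series; mu = 5 gives D_5.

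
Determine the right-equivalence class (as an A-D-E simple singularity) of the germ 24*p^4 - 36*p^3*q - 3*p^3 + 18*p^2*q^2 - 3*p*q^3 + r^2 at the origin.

E7

The Hessian of f at 0 has rank 1. Corank 2; j^3 = -3*p^3 is a perfect cube, so E-series; the 4-jet and mu = 7 give E_7.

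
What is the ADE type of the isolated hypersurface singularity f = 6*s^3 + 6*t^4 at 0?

The Hessian of f at 0 is [[0, 0], [0, 0]] with rank 0, so corank 2. A Groebner basis of the Jacobian ideal J(f) in C{s,t} is {t^3, s^2}; counting standard monomials gives mu = 6. Corank 2; j^3 = 6*s^3 is a perfect cube, so E-series; the 4-jet and mu = 6 give E_6.

E_{6}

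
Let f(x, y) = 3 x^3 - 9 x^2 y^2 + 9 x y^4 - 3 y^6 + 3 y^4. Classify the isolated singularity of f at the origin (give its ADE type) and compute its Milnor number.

The Hessian of f at 0 has rank 0. Corank 2; j^3 = 3*x^3 is a perfect cube, so E-series; the 4-jet and mu = 6 give E_6.

Type E_{6}, Milnor number mu = 6.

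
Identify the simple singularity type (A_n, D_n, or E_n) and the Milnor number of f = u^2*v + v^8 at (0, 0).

The Hessian of f at 0 is [[0, 0], [0, 0]] with rank 0, so corank 2. A Groebner basis of the Jacobian ideal J(f) in C{u,v} is {u^2/8 + v^7, u^3, u*v}; counting standard monomials gives mu = 9. Corank 2; j^3 = u^2*v has shape L^2 M (L != M), so D-series; mu = 9 gives D_9.

Type D_9, Milnor number mu = 9.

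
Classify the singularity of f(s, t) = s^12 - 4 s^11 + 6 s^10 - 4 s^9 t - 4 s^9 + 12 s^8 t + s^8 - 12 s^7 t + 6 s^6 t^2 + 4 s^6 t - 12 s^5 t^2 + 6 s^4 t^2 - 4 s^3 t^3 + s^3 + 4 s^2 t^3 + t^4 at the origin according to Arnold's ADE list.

E6

The Hessian of f at 0 has rank 0. Corank 2; j^3 = s^3 is a perfect cube, so E-series; the 4-jet and mu = 6 give E_6.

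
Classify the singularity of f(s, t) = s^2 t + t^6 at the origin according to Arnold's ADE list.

D7

The Hessian of f at 0 is [[0, 0], [0, 0]] with rank 0, so corank 2. A Groebner basis of the Jacobian ideal J(f) in C{s,t} is {s^2/6 + t^5, s^3, s*t}; counting standard monomials gives mu = 7. Corank 2; j^3 = s^2*t has shape L^2 M (L != M), so D-series; mu = 7 gives D_7.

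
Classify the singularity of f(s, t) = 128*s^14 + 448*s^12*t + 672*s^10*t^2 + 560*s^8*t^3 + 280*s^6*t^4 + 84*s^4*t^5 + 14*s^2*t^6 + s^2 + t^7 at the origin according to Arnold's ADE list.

The Hessian of f at 0 is [[2, 0], [0, 0]] with rank 1, so corank 1. A Groebner basis of the Jacobian ideal J(f) in C{s,t} is {t^6, s}; counting standard monomials gives mu = 6. Corank 1: A-series; mu = 6 gives A_6.

A6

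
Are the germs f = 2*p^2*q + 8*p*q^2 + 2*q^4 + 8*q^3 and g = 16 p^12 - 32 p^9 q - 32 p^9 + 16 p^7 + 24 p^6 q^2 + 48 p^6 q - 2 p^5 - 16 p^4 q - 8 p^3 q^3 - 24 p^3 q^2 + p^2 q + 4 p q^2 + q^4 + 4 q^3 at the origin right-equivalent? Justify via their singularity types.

Yes.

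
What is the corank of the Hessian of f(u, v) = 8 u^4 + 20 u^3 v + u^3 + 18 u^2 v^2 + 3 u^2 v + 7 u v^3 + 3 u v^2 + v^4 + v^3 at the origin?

Hessian at 0 has rank 0.

2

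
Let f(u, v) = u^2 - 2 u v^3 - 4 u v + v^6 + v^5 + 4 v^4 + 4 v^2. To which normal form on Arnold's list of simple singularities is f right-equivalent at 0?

The Hessian of f at 0 has rank 1. Corank 1: A-series; mu = 4 gives A_4.

A_{4}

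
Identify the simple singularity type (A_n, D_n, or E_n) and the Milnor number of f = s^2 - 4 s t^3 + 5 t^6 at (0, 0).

The Hessian of f at 0 has rank 1. Corank 1: A-series; mu = 5 gives A_5.

Type A_5, Milnor number mu = 5.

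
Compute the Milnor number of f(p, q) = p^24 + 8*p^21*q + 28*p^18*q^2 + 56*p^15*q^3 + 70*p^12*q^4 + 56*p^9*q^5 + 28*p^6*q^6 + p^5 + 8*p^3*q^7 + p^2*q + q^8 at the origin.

The Hessian of f at 0 has rank 0. Corank 2; j^3 = p^2*q has shape L^2 M (L != M), so D-series; mu = 9 gives D_9.

9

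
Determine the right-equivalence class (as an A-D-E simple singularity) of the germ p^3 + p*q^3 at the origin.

The Hessian of f at 0 has rank 0. Corank 2; j^3 = p^3 is a perfect cube, so E-series; the 4-jet and mu = 7 give E_7.

E_7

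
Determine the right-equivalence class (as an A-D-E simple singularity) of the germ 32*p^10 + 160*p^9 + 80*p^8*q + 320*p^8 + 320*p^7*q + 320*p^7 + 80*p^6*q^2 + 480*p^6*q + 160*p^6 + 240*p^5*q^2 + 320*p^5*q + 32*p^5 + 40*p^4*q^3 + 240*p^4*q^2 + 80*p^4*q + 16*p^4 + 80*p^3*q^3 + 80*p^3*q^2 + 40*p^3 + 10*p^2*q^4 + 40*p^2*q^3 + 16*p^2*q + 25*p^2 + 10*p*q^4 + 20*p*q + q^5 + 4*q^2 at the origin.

A_{4}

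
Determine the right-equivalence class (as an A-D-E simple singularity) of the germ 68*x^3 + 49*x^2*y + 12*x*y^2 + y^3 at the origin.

D_{4}

The Hessian of f at 0 has rank 0. Corank 2; j^3 = (4*x + y)*(17*x^2 + 8*x*y + y^2) splits into three distinct lines over C (the quadratic factor has nonzero discriminant), so D_4.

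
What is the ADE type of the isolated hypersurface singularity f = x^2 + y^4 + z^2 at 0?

A_3

The Hessian of f at 0 is [[2, 0, 0], [0, 0, 0], [0, 0, 2]] with rank 2, so corank 1. A Groebner basis of the Jacobian ideal J(f) in C{x,y,z} is {y^3, x, z}; counting standard monomials gives mu = 3. Corank 1: A-series; mu = 3 gives A_3.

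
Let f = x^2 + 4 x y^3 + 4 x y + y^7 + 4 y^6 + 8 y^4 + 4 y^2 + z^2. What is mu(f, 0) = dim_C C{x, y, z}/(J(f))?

The Hessian of f at 0 has rank 2. Corank 1: A-series; mu = 6 gives A_6.

6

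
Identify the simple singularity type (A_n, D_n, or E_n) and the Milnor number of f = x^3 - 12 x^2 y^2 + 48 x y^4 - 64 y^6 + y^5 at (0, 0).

Type E_{8}, Milnor number mu = 8.

The Hessian of f at 0 is [[0, 0], [0, 0]] with rank 0, so corank 2. A Groebner basis of the Jacobian ideal J(f) in C{x,y} is {y^4, x^3, -x^2/8 + x*y^2}; counting standard monomials gives mu = 8. Corank 2; j^3 = x^3 is a perfect cube, so E-series; the 5-jet and mu = 8 give E_8.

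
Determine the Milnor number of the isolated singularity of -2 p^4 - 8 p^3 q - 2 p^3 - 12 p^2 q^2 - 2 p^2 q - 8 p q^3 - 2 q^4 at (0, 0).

5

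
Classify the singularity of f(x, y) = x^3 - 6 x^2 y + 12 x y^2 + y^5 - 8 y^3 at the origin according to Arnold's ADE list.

The Hessian of f at 0 is [[0, 0], [0, 0]] with rank 0, so corank 2. A Groebner basis of the Jacobian ideal J(f) in C{x,y} is {y^4, x^2 - 4*x*y + 4*y^2}; counting standard monomials gives mu = 8. Corank 2; j^3 = (x - 2*y)^3 is a perfect cube, so E-series; the 5-jet and mu = 8 give E_8.

E_8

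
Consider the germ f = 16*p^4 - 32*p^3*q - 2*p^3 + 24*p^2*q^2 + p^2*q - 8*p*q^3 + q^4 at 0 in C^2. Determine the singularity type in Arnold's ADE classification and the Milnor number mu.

Type D_{5}, Milnor number mu = 5.

The Hessian of f at 0 has rank 0. Corank 2; j^3 = -p^2*(2*p - q) has shape L^2 M (L != M), so D-series; mu = 5 gives D_5.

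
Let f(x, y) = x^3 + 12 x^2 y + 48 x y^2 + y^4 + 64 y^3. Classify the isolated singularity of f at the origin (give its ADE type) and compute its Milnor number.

The Hessian of f at 0 is [[0, 0], [0, 0]] with rank 0, so corank 2. A Groebner basis of the Jacobian ideal J(f) in C{x,y} is {y^3, x^2 + 8*x*y + 16*y^2}; counting standard monomials gives mu = 6. Corank 2; j^3 = (x + 4*y)^3 is a perfect cube, so E-series; the 4-jet and mu = 6 give E_6.

Type E6, Milnor number mu = 6.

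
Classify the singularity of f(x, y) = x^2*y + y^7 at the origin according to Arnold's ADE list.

The Hessian of f at 0 has rank 0. Corank 2; j^3 = x^2*y has shape L^2 M (L != M), so D-series; mu = 8 gives D_8.

D_8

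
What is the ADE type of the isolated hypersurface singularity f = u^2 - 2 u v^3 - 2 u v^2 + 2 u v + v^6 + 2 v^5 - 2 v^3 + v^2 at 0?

A_3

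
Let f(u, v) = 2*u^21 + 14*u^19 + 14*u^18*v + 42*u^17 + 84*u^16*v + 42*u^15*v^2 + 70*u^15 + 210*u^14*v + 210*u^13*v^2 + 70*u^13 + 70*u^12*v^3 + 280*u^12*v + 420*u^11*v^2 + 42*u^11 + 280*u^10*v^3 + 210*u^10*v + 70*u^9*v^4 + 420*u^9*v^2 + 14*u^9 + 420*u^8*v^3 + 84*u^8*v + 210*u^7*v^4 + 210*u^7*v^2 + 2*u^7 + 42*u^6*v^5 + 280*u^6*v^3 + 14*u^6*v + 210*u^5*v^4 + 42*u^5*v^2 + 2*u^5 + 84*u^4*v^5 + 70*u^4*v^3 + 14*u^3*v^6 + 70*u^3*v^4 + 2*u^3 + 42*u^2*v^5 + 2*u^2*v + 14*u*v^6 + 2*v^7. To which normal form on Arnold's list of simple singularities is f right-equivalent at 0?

D_{8}

The Hessian of f at 0 has rank 0. Corank 2; j^3 = 2*u^2*(u + v) has shape L^2 M (L != M), so D-series; mu = 8 gives D_8.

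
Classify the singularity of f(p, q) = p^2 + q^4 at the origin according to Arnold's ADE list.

A3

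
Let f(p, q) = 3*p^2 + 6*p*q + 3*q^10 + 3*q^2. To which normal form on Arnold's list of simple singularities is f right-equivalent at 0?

A_{9}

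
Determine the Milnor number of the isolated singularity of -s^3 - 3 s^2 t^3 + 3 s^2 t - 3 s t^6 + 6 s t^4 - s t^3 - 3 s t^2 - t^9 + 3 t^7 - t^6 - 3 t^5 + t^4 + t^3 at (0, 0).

7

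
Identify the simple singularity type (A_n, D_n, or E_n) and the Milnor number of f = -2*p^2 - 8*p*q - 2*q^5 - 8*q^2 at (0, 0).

Type A_{4}, Milnor number mu = 4.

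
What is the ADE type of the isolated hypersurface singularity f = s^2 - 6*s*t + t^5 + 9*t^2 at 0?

A_{4}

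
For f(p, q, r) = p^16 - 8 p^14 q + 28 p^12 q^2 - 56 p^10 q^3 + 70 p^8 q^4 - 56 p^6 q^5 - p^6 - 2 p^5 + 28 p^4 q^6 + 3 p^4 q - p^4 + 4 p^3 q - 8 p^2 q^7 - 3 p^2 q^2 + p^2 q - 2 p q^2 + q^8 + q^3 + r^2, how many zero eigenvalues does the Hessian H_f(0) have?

2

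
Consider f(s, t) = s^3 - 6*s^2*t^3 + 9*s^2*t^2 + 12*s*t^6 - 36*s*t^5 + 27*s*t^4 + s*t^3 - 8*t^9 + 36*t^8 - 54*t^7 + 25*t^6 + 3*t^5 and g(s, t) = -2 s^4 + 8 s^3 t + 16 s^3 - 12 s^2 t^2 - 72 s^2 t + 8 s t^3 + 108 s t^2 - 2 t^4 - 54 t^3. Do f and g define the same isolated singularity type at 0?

The Hessian of f at 0 has rank 0. Corank 2; j^3 = s^3 is a perfect cube, so E-series; the 4-jet and mu = 7 give E_7. The Hessian of g at 0 has rank 0. Corank 2; j^3 = 2*(2*s - 3*t)^3 is a perfect cube, so E-series; the 4-jet and mu = 6 give E_6. f is E_7 but g is E_6, hence not right-equivalent.

No.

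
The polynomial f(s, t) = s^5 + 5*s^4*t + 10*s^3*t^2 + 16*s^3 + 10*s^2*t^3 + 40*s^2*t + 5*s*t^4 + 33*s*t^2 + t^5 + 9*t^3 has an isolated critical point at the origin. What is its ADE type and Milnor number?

Type D_6, Milnor number mu = 6.

The Hessian of f at 0 has rank 0. Corank 2; j^3 = (s + t)*(4*s + 3*t)^2 has shape L^2 M (L != M), so D-series; mu = 6 gives D_6.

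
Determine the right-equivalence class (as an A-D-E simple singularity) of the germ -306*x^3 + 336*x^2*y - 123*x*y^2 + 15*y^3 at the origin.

D_{4}

The Hessian of f at 0 is [[0, 0], [0, 0]] with rank 0, so corank 2. A Groebner basis of the Jacobian ideal J(f) in C{x,y} is {y^3, x^2 + y^2/2, x*y + y^2/2}; counting standard monomials gives mu = 4. Corank 2; j^3 = -3*(3*x - y)*(34*x^2 - 26*x*y + 5*y^2) splits into three distinct lines over C (the quadratic factor has nonzero discriminant), so D_4.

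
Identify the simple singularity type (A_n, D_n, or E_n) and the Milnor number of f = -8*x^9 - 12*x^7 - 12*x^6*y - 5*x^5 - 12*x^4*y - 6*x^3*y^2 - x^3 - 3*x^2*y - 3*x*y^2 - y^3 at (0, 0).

The Hessian of f at 0 is [[0, 0], [0, 0]] with rank 0, so corank 2. A Groebner basis of the Jacobian ideal J(f) in C{x,y} is {3*x^2/4 + x*y^3 + 3*x*y/2 + 3*y^2/4, -x^2 - 2*x*y + y^4 - y^2, x^3 - 3*x*y^2 - 2*y^3, x^2*y + 2*x*y^2 + y^3}; counting standard monomials gives mu = 8. Corank 2; j^3 = -(x + y)^3 is a perfect cube, so E-series; the 5-jet and mu = 8 give E_8.

Type E_{8}, Milnor number mu = 8.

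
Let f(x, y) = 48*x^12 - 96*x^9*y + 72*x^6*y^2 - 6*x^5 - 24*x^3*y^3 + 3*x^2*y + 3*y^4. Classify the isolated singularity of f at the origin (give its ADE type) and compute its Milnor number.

The Hessian of f at 0 is [[0, 0], [0, 0]] with rank 0, so corank 2. A Groebner basis of the Jacobian ideal J(f) in C{x,y} is {x^3, x^2/4 + y^3, x*y}; counting standard monomials gives mu = 5. Corank 2; j^3 = 3*x^2*y has shape L^2 M (L != M), so D-series; mu = 5 gives D_5.

Type D5, Milnor number mu = 5.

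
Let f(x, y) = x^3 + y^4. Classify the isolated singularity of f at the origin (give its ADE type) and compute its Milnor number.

Type E6, Milnor number mu = 6.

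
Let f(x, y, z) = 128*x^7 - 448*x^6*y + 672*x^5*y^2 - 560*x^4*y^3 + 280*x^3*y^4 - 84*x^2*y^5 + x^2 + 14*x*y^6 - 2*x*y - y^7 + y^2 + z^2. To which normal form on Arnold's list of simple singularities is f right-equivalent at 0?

A_6

The Hessian of f at 0 is [[2, -2, 0], [-2, 2, 0], [0, 0, 2]] with rank 2, so corank 1. A Groebner basis of the Jacobian ideal J(f) in C{x,y,z} is {y^6, x - y, z}; counting standard monomials gives mu = 6. Corank 1: A-series; mu = 6 gives A_6.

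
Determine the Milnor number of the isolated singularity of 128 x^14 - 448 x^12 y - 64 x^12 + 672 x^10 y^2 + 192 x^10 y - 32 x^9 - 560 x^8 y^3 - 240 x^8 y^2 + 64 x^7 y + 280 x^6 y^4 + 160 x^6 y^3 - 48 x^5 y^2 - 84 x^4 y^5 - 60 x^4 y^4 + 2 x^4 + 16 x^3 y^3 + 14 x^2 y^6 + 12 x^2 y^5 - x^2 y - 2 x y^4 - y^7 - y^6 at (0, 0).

The Hessian of f at 0 has rank 0. Corank 2; j^3 = -x^2*y has shape L^2 M (L != M), so D-series; mu = 7 gives D_7.

7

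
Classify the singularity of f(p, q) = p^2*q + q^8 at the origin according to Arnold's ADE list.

The Hessian of f at 0 has rank 0. Corank 2; j^3 = p^2*q has shape L^2 M (L != M), so D-series; mu = 9 gives D_9.

D_9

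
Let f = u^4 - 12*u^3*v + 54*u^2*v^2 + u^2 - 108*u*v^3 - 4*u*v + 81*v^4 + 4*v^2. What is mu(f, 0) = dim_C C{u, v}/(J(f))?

3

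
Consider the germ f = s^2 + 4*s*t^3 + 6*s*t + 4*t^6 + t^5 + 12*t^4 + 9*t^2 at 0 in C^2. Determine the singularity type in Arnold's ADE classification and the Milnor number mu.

Type A_{4}, Milnor number mu = 4.

The Hessian of f at 0 has rank 1. Corank 1: A-series; mu = 4 gives A_4.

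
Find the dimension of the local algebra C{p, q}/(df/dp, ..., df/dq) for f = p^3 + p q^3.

7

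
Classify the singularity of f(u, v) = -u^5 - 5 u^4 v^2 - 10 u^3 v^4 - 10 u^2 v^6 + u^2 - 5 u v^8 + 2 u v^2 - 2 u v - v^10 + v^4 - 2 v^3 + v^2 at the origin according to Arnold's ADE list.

The Hessian of f at 0 has rank 1. Corank 1: A-series; mu = 4 gives A_4.

A_{4}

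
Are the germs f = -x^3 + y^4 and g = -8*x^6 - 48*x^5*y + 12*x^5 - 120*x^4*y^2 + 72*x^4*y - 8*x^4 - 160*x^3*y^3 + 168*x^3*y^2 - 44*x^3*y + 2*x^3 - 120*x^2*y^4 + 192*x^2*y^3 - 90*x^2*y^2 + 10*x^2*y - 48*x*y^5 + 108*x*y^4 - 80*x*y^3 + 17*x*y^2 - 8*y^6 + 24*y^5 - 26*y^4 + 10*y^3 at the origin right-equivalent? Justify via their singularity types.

The Hessian of f at 0 has rank 0. Corank 2; j^3 = -x^3 is a perfect cube, so E-series; the 4-jet and mu = 6 give E_6. The Hessian of g at 0 has rank 0. Corank 2; j^3 = (x + 2*y)*(2*x^2 + 6*x*y + 5*y^2) splits into three distinct lines over C (the quadratic factor has nonzero discriminant), so D_4. f is E_6 but g is D_4, hence not right-equivalent.

No.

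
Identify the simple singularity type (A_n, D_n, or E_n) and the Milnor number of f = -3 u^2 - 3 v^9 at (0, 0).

Type A_{8}, Milnor number mu = 8.

The Hessian of f at 0 has rank 1. Corank 1: A-series; mu = 8 gives A_8.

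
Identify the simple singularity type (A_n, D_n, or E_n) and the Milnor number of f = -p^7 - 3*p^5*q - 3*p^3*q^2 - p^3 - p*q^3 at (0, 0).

Type E_{7}, Milnor number mu = 7.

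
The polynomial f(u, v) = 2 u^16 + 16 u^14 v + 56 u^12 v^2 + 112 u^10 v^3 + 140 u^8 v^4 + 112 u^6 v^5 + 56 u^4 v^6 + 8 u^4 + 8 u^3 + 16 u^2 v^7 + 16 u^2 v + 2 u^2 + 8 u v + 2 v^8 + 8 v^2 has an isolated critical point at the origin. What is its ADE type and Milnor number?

The Hessian of f at 0 has rank 1. Corank 1: A-series; mu = 7 gives A_7.

Type A7, Milnor number mu = 7.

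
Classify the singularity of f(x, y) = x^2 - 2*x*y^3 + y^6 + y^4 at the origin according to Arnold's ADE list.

A_{3}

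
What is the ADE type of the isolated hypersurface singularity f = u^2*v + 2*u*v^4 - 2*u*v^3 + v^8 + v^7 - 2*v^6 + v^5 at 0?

D9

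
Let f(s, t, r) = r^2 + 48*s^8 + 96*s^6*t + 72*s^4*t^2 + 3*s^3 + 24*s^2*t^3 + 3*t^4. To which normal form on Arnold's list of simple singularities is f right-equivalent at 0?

E_6

The Hessian of f at 0 has rank 1. Corank 2; j^3 = 3*s^3 is a perfect cube, so E-series; the 4-jet and mu = 6 give E_6.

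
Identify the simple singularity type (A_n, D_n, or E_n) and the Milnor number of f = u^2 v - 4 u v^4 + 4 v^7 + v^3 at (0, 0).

The Hessian of f at 0 is [[0, 0], [0, 0]] with rank 0, so corank 2. A Groebner basis of the Jacobian ideal J(f) in C{u,v} is {v^3, u^2 + 3*v^2, u*v}; counting standard monomials gives mu = 4. Corank 2; j^3 = v*(u^2 + v^2) splits into three distinct lines over C (the quadratic factor has nonzero discriminant), so D_4.

Type D_4, Milnor number mu = 4.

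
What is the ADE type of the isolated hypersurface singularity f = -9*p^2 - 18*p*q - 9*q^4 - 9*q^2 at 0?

The Hessian of f at 0 has rank 1. Corank 1: A-series; mu = 3 gives A_3.

A_3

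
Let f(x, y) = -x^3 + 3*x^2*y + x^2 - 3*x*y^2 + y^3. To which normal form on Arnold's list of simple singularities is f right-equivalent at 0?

A_{2}

The Hessian of f at 0 has rank 1. Corank 1: A-series; mu = 2 gives A_2.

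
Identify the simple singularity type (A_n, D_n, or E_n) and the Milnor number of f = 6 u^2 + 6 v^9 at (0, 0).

The Hessian of f at 0 is [[12, 0], [0, 0]] with rank 1, so corank 1. A Groebner basis of the Jacobian ideal J(f) in C{u,v} is {v^8, u}; counting standard monomials gives mu = 8. Corank 1: A-series; mu = 8 gives A_8.

Type A8, Milnor number mu = 8.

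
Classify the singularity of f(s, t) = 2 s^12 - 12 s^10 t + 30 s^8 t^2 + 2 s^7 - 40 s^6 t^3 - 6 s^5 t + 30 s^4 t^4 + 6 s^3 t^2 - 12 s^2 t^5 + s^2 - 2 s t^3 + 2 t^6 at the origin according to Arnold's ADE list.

A_5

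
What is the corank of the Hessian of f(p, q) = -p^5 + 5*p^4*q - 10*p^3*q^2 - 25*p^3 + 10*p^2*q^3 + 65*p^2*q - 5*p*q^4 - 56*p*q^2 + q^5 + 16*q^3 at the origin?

2

Hessian at 0 has rank 0.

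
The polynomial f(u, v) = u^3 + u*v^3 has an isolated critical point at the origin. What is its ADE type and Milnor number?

The Hessian of f at 0 has rank 0. Corank 2; j^3 = u^3 is a perfect cube, so E-series; the 4-jet and mu = 7 give E_7.

Type E_7, Milnor number mu = 7.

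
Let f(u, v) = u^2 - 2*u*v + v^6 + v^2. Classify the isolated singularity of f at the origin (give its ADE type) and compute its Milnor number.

Type A_5, Milnor number mu = 5.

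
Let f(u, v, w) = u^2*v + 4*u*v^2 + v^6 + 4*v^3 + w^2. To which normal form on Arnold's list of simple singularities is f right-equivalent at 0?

D_{7}

The Hessian of f at 0 has rank 1. Corank 2; j^3 = v*(u + 2*v)^2 has shape L^2 M (L != M), so D-series; mu = 7 gives D_7.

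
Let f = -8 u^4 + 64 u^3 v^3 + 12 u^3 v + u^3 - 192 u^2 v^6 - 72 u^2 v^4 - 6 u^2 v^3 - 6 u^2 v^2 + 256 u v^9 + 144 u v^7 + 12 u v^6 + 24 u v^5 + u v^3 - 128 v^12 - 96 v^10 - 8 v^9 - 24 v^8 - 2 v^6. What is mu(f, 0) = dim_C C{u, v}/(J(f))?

The Hessian of f at 0 has rank 0. Corank 2; j^3 = u^3 is a perfect cube, so E-series; the 4-jet and mu = 7 give E_7.

7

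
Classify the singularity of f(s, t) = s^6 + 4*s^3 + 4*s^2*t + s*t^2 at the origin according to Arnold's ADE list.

D_{7}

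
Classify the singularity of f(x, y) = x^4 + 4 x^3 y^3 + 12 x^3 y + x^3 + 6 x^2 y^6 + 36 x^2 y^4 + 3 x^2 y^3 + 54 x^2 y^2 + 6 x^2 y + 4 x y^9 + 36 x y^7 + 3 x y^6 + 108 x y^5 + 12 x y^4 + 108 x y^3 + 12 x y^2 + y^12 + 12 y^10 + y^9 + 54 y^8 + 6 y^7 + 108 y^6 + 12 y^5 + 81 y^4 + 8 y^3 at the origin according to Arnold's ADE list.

E6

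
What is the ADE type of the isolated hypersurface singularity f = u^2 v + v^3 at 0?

The Hessian of f at 0 is [[0, 0], [0, 0]] with rank 0, so corank 2. A Groebner basis of the Jacobian ideal J(f) in C{u,v} is {v^3, u^2 + 3*v^2, u*v}; counting standard monomials gives mu = 4. Corank 2; j^3 = v*(u^2 + v^2) splits into three distinct lines over C (the quadratic factor has nonzero discriminant), so D_4.

D_4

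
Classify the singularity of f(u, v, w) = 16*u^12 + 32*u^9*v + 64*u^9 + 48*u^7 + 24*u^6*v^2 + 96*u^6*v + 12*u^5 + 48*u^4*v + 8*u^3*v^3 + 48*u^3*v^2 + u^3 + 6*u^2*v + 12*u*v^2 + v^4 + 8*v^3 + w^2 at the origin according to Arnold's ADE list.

The Hessian of f at 0 has rank 1. Corank 2; j^3 = (u + 2*v)^3 is a perfect cube, so E-series; the 4-jet and mu = 6 give E_6.

E6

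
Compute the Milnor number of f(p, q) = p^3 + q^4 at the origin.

The Hessian of f at 0 has rank 0. Corank 2; j^3 = p^3 is a perfect cube, so E-series; the 4-jet and mu = 6 give E_6.

6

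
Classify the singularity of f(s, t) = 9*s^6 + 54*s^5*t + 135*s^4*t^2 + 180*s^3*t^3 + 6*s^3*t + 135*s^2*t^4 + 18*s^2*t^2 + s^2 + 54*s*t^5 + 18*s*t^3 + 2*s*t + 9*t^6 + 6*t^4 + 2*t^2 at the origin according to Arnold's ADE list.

The Hessian of f at 0 is [[2, 2], [2, 4]] with rank 2, so corank 0. A Groebner basis of the Jacobian ideal J(f) in C{s,t} is {s, t}; counting standard monomials gives mu = 1. Corank 0: nondegenerate Morse point, so A_1.

A1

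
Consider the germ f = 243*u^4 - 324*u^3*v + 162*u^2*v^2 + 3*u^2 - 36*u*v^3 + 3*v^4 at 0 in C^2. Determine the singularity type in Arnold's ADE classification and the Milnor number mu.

The Hessian of f at 0 has rank 1. Corank 1: A-series; mu = 3 gives A_3.

Type A_3, Milnor number mu = 3.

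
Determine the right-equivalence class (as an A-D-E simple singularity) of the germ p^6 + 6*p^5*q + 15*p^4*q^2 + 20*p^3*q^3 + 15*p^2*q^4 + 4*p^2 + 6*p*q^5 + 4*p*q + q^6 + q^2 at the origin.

The Hessian of f at 0 has rank 1. Corank 1: A-series; mu = 5 gives A_5.

A_{5}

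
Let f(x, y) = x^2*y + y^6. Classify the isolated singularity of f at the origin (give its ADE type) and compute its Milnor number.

The Hessian of f at 0 has rank 0. Corank 2; j^3 = x^2*y has shape L^2 M (L != M), so D-series; mu = 7 gives D_7.

Type D_{7}, Milnor number mu = 7.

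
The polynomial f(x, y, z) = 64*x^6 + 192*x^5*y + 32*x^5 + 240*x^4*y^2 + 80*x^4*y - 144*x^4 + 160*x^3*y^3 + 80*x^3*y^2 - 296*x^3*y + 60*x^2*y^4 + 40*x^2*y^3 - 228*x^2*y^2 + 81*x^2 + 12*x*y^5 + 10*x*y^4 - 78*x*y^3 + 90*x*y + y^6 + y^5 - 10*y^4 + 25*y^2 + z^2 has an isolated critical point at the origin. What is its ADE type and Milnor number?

Type A_4, Milnor number mu = 4.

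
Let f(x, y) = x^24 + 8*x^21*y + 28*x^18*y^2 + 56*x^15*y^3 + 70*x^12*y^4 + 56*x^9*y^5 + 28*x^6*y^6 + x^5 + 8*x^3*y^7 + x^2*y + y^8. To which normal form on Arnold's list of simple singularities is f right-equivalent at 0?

The Hessian of f at 0 is [[0, 0], [0, 0]] with rank 0, so corank 2. A Groebner basis of the Jacobian ideal J(f) in C{x,y} is {x^2/8 + y^7, x^3, x*y}; counting standard monomials gives mu = 9. Corank 2; j^3 = x^2*y has shape L^2 M (L != M), so D-series; mu = 9 gives D_9.

D_9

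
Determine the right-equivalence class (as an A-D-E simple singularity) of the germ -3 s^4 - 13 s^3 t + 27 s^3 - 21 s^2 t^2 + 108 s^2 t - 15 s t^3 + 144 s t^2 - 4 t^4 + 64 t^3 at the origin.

The Hessian of f at 0 has rank 0. Corank 2; j^3 = (3*s + 4*t)^3 is a perfect cube, so E-series; the 4-jet and mu = 7 give E_7.

E_7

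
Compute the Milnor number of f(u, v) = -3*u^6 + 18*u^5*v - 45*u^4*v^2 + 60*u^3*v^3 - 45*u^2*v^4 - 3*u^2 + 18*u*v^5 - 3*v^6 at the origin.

5

The Hessian of f at 0 has rank 1. Corank 1: A-series; mu = 5 gives A_5.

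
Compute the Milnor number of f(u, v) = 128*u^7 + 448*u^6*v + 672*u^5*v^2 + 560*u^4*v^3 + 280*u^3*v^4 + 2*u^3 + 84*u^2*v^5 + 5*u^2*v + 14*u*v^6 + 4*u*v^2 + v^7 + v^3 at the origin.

8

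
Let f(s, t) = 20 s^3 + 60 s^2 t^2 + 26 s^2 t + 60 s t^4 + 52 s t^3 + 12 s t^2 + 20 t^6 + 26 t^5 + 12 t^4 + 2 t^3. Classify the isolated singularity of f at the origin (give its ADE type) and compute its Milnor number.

Type D_{4}, Milnor number mu = 4.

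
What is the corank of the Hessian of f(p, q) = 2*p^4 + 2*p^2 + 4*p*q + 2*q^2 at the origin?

1

The Hessian at 0 is [[4, 4], [4, 4]] of rank 1; hence corank 1.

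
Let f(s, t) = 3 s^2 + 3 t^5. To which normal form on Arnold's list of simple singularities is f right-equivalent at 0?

A_{4}

The Hessian of f at 0 is [[6, 0], [0, 0]] with rank 1, so corank 1. A Groebner basis of the Jacobian ideal J(f) in C{s,t} is {t^4, s}; counting standard monomials gives mu = 4. Corank 1: A-series; mu = 4 gives A_4.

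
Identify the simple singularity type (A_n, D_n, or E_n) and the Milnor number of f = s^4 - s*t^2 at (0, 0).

Type D_5, Milnor number mu = 5.

The Hessian of f at 0 has rank 0. Corank 2; j^3 = -s*t^2 has shape L^2 M (L != M), so D-series; mu = 5 gives D_5.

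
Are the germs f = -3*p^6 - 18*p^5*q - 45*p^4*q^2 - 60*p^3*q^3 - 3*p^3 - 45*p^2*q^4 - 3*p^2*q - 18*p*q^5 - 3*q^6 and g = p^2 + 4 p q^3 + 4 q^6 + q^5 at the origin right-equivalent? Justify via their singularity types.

No.

The Hessian of f at 0 is [[0, 0], [0, 0]] with rank 0, so corank 2. A Groebner basis of the Jacobian ideal J(f) in C{p,q} is {-p*q/6 + q^5, p*q^2, p^2 + p*q}; counting standard monomials gives mu = 7. Corank 2; j^3 = -3*p^2*(p + q) has shape L^2 M (L != M), so D-series; mu = 7 gives D_7. The Hessian of g at 0 is [[2, 0], [0, 0]] with rank 1, so corank 1. A Groebner basis of the Jacobian ideal J(g) in C{p,q} is {p/2 + q^3, p^2, p*q}; counting standard monomials gives mu = 4. Corank 1: A-series; mu = 4 gives A_4. f is D_7 but g is A_4, hence not right-equivalent.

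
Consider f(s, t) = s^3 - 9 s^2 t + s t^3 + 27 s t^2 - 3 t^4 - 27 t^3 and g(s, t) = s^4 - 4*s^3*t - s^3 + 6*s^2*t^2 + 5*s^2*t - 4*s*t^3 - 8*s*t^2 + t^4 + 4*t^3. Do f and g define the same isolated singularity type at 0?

The Hessian of f at 0 has rank 0. Corank 2; j^3 = (s - 3*t)^3 is a perfect cube, so E-series; the 4-jet and mu = 7 give E_7. The Hessian of g at 0 has rank 0. Corank 2; j^3 = -(s - 2*t)^2*(s - t) has shape L^2 M (L != M), so D-series; mu = 5 gives D_5. f is E_7 but g is D_5, hence not right-equivalent.

No.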